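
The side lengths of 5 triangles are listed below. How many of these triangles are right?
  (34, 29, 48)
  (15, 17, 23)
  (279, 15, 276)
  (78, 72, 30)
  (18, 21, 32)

1

(34,29,48): 29²+34² = 1997 < 2304 = 48² → obtuse
(15,17,23): 15²+17² = 514 < 529 = 23² → obtuse
(279,15,276): 15²+276² = 76401 < 77841 = 279² → obtuse
(78,72,30): 30²+72² = 6084 = 78² → right
(18,21,32): 18²+21² = 765 < 1024 = 32² → obtuse
1 of the 5 is right.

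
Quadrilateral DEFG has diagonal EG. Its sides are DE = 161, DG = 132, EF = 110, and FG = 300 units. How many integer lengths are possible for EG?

From triangle DEG: 29 < EG < 293.
From triangle FEG: 190 < EG < 410.
Intersection: 190 < EG < 293, so integers 191 through 292: 102 values.

102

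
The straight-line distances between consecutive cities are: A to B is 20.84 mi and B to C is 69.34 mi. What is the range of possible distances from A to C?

48.50 ≤ AC ≤ 90.18 mi

By the triangle inequality, |20.84 − 69.34| ≤ AC ≤ 20.84 + 69.34.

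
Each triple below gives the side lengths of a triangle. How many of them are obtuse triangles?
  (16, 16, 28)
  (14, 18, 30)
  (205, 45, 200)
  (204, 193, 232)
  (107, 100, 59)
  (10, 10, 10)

2

(16,16,28): 16²+16² = 512 < 784 = 28² → obtuse
(14,18,30): 14²+18² = 520 < 900 = 30² → obtuse
(205,45,200): 45²+200² = 42025 = 205² → right
(204,193,232): 193²+204² = 78865 > 53824 = 232² → acute
(107,100,59): 59²+100² = 13481 > 11449 = 107² → acute
(10,10,10): 10²+10² = 200 > 100 = 10² → acute
2 of the 6 are obtuse.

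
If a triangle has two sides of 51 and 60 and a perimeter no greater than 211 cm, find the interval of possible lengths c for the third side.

9 < c ≤ 100

Triangle inequality alone gives 9 < c < 111.
The perimeter condition gives c ≤ 211 − 51 − 60 = 100.
Intersecting the two: 9 < c ≤ 100.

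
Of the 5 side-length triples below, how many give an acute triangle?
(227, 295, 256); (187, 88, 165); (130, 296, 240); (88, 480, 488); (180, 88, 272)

(227,295,256): 227²+256² = 117065 > 87025 = 295² → acute
(187,88,165): 88²+165² = 34969 = 187² → right
(130,296,240): 130²+240² = 74500 < 87616 = 296² → obtuse
(88,480,488): 88²+480² = 238144 = 488² → right
(180,88,272): 88+180 ≤ 272, not a triangle
1 of the 5 is acute.

1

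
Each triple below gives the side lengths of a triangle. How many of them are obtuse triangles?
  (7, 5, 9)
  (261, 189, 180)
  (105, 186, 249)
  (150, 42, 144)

2

(7,5,9): 5²+7² = 74 < 81 = 9² → obtuse
(261,189,180): 180²+189² = 68121 = 261² → right
(105,186,249): 105²+186² = 45621 < 62001 = 249² → obtuse
(150,42,144): 42²+144² = 22500 = 150² → right
2 of the 4 are obtuse.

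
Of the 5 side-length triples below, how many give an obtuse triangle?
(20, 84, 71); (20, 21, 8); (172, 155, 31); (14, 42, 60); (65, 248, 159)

2

(20,84,71): 20²+71² = 5441 < 7056 = 84² → obtuse
(20,21,8): 8²+20² = 464 > 441 = 21² → acute
(172,155,31): 31²+155² = 24986 < 29584 = 172² → obtuse
(14,42,60): 14+42 ≤ 60, not a triangle
(65,248,159): 65+159 ≤ 248, not a triangle
2 of the 5 are obtuse.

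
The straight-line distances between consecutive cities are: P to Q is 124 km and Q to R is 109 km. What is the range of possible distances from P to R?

By the triangle inequality, |124 − 109| ≤ PR ≤ 124 + 109.

15 ≤ PR ≤ 233 km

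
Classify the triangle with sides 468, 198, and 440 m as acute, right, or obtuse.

acute

Compare the square of the longest side to the sum of squares of the other two: 198² + 440² = 232804 > 219024 = 468².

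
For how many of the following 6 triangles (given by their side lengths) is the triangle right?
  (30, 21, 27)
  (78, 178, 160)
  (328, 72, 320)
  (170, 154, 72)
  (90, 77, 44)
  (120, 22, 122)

4

(30,21,27): 21²+27² = 1170 > 900 = 30² → acute
(78,178,160): 78²+160² = 31684 = 178² → right
(328,72,320): 72²+320² = 107584 = 328² → right
(170,154,72): 72²+154² = 28900 = 170² → right
(90,77,44): 44²+77² = 7865 < 8100 = 90² → obtuse
(120,22,122): 22²+120² = 14884 = 122² → right
4 of the 6 are right.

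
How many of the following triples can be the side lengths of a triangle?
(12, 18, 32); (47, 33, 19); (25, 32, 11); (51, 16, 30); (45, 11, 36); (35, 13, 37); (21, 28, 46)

5

(12,18,32): 12+18 ≤ 32 → not valid
(19,33,47): 19+33 > 47 → valid
(11,25,32): 11+25 > 32 → valid
(16,30,51): 16+30 ≤ 51 → not valid
(11,36,45): 11+36 > 45 → valid
(13,35,37): 13+35 > 37 → valid
(21,28,46): 21+28 > 46 → valid
5 of the 7 triples form a triangle.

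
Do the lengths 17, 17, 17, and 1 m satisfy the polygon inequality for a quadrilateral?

A quadrilateral exists iff every side is shorter than the sum of the others — equivalently, the longest side is less than the sum of the rest.
Longest side 17 < 35 (sum of the remaining 3), so yes.

Yes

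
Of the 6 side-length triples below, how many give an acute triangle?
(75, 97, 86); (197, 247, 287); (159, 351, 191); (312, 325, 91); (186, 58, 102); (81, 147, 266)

(75,97,86): 75²+86² = 13021 > 9409 = 97² → acute
(197,247,287): 197²+247² = 99818 > 82369 = 287² → acute
(159,351,191): 159+191 ≤ 351, not a triangle
(312,325,91): 91²+312² = 105625 = 325² → right
(186,58,102): 58+102 ≤ 186, not a triangle
(81,147,266): 81+147 ≤ 266, not a triangle
2 of the 6 are acute.

2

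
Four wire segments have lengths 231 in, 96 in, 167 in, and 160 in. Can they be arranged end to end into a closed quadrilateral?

Yes

A quadrilateral exists iff every side is shorter than the sum of the others — equivalently, the longest side is less than the sum of the rest.
Longest side 231 < 423 (sum of the remaining 3), so yes.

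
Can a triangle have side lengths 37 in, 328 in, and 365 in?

The two shorter sides sum to 365, exactly equal to the longest side 365.
That gives only a degenerate (flat) triangle — the inequality must be strict.

No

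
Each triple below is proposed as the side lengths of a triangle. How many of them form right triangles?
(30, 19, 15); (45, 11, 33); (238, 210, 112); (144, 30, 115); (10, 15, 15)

1

(30,19,15): 15²+19² = 586 < 900 = 30² → obtuse
(45,11,33): 11+33 ≤ 45, not a triangle
(238,210,112): 112²+210² = 56644 = 238² → right
(144,30,115): 30²+115² = 14125 < 20736 = 144² → obtuse
(10,15,15): 10²+15² = 325 > 225 = 15² → acute
1 of the 5 is right.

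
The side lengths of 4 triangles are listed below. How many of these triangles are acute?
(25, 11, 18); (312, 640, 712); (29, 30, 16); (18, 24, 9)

(25,11,18): 11²+18² = 445 < 625 = 25² → obtuse
(312,640,712): 312²+640² = 506944 = 712² → right
(29,30,16): 16²+29² = 1097 > 900 = 30² → acute
(18,24,9): 9²+18² = 405 < 576 = 24² → obtuse
1 of the 4 is acute.

1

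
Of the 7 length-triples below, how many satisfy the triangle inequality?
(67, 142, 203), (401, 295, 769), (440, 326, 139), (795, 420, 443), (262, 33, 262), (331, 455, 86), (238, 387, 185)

5

(67,142,203): 67+142 > 203 → valid
(295,401,769): 295+401 ≤ 769 → not valid
(139,326,440): 139+326 > 440 → valid
(420,443,795): 420+443 > 795 → valid
(33,262,262): 33+262 > 262 → valid
(86,331,455): 86+331 ≤ 455 → not valid
(185,238,387): 185+238 > 387 → valid
5 of the 7 triples form a triangle.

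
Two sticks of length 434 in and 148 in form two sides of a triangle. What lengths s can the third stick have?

286 < s < 582

By the triangle inequality, s must be less than 434 + 148 = 582 and greater than |434 − 148| = 286.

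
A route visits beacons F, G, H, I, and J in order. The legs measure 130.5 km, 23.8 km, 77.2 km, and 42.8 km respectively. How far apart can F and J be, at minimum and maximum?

0 ≤ FJ ≤ 274.3 km

The maximum is all hops collinear in one direction: 130.5 + 23.8 + 77.2 + 42.8 = 274.3.
The longest hop is 130.5; the others sum to 143.8. Since 130.5 ≤ 143.8, the path can fold back on itself completely, so the minimum distance is 0.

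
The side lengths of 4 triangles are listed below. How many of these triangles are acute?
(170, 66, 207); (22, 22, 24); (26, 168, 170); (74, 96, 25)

1

(170,66,207): 66²+170² = 33256 < 42849 = 207² → obtuse
(22,22,24): 22²+22² = 968 > 576 = 24² → acute
(26,168,170): 26²+168² = 28900 = 170² → right
(74,96,25): 25²+74² = 6101 < 9216 = 96² → obtuse
1 of the 4 is acute.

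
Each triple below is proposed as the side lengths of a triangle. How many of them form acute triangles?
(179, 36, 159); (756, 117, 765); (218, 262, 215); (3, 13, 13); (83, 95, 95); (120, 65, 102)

(179,36,159): 36²+159² = 26577 < 32041 = 179² → obtuse
(756,117,765): 117²+756² = 585225 = 765² → right
(218,262,215): 215²+218² = 93749 > 68644 = 262² → acute
(3,13,13): 3²+13² = 178 > 169 = 13² → acute
(83,95,95): 83²+95² = 15914 > 9025 = 95² → acute
(120,65,102): 65²+102² = 14629 > 14400 = 120² → acute
4 of the 6 are acute.

4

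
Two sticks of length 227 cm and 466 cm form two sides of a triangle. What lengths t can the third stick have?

By the triangle inequality, t must be less than 227 + 466 = 693 and greater than |227 − 466| = 239.

239 < t < 693 (cm)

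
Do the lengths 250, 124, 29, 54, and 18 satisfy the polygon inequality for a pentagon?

For a pentagon, each side must be shorter than the sum of the others.
Here the longest side is 250, but the remaining 4 sides sum to only 225.

No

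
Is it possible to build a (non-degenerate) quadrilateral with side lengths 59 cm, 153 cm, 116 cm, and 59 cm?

A quadrilateral exists iff every side is shorter than the sum of the others — equivalently, the longest side is less than the sum of the rest.
Longest side 153 < 234 (sum of the remaining 3), so yes.

Yes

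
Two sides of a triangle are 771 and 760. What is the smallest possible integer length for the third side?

The third side must be strictly greater than |771 − 760| = 11.
The smallest integer above 11 is 12.

12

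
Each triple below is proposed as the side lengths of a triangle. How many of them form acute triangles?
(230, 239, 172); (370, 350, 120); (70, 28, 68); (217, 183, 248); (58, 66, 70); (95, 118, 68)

4

(230,239,172): 172²+230² = 82484 > 57121 = 239² → acute
(370,350,120): 120²+350² = 136900 = 370² → right
(70,28,68): 28²+68² = 5408 > 4900 = 70² → acute
(217,183,248): 183²+217² = 80578 > 61504 = 248² → acute
(58,66,70): 58²+66² = 7720 > 4900 = 70² → acute
(95,118,68): 68²+95² = 13649 < 13924 = 118² → obtuse
4 of the 6 are acute.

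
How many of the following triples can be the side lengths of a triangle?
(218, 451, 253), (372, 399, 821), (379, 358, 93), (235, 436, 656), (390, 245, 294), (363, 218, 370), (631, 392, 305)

6

(218,253,451): 218+253 > 451 → valid
(372,399,821): 372+399 ≤ 821 → not valid
(93,358,379): 93+358 > 379 → valid
(235,436,656): 235+436 > 656 → valid
(245,294,390): 245+294 > 390 → valid
(218,363,370): 218+363 > 370 → valid
(305,392,631): 305+392 > 631 → valid
6 of the 7 triples form a triangle.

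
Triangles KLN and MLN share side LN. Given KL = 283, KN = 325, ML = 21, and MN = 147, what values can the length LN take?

126 < LN < 168

From triangle KLN: |283 − 325| < LN < 283 + 325, i.e. 42 < LN < 608.
From triangle MLN: 126 < LN < 168.
Both must hold, so LN lies in the intersection.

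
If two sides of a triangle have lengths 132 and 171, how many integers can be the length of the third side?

The third side lies in the open interval (39, 303).
Integers from 40 to 302 inclusive: 302 − 40 + 1 = 263.

263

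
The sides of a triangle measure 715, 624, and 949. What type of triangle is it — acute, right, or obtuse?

right

Compare the square of the longest side to the sum of squares of the other two: 624² + 715² = 900601 = 949².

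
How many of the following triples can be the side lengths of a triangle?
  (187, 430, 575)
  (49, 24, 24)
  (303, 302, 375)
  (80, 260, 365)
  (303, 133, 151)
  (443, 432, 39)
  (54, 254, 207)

(187,430,575): 187+430 > 575 → valid
(24,24,49): 24+24 ≤ 49 → not valid
(302,303,375): 302+303 > 375 → valid
(80,260,365): 80+260 ≤ 365 → not valid
(133,151,303): 133+151 ≤ 303 → not valid
(39,432,443): 39+432 > 443 → valid
(54,207,254): 54+207 > 254 → valid
4 of the 7 triples form a triangle.

4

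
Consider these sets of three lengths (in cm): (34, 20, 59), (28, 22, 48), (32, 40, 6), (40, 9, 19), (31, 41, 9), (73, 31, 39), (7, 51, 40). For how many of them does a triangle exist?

1

(20,34,59): 20+34 ≤ 59 → not valid
(22,28,48): 22+28 > 48 → valid
(6,32,40): 6+32 ≤ 40 → not valid
(9,19,40): 9+19 ≤ 40 → not valid
(9,31,41): 9+31 ≤ 41 → not valid
(31,39,73): 31+39 ≤ 73 → not valid
(7,40,51): 7+40 ≤ 51 → not valid
1 of the 7 triples forms a triangle.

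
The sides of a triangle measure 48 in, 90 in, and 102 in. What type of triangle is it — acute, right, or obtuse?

right

Compare the square of the longest side to the sum of squares of the other two: 48² + 90² = 10404 = 102².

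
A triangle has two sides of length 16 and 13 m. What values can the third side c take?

By the triangle inequality, c must be less than 16 + 13 = 29 and greater than |16 − 13| = 3.

3 < c < 29 (m)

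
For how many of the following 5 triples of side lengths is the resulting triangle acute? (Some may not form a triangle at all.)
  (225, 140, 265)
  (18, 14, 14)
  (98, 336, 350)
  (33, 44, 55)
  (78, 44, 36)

1

(225,140,265): 140²+225² = 70225 = 265² → right
(18,14,14): 14²+14² = 392 > 324 = 18² → acute
(98,336,350): 98²+336² = 122500 = 350² → right
(33,44,55): 33²+44² = 3025 = 55² → right
(78,44,36): 36²+44² = 3232 < 6084 = 78² → obtuse
1 of the 5 is acute.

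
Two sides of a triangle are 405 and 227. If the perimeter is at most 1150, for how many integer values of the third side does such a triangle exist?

Triangle inequality: 178 < x < 632. Perimeter ≤ 1150 gives x ≤ 1150 − 405 − 227 = 518.
So 178 < x ≤ 518; integers 179 through 518: 340 values.

340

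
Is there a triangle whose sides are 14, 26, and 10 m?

No

The longest side is 26, but the other two sum to only 24.
24 < 26, so the triangle inequality fails.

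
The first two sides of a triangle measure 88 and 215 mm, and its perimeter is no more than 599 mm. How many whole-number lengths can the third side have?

169

Triangle inequality: 127 < x < 303. Perimeter ≤ 599 gives x ≤ 599 − 88 − 215 = 296.
So 127 < x ≤ 296; integers 128 through 296: 169 values.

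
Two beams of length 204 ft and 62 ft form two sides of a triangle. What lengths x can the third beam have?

142 < x < 266

By the triangle inequality, x must be less than 204 + 62 = 266 and greater than |204 − 62| = 142.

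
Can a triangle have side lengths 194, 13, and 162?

The longest side is 194, but the other two sum to only 175.
175 < 194, so the triangle inequality fails.

No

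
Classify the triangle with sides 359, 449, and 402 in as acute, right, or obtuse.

acute

Compare the square of the longest side to the sum of squares of the other two: 359² + 402² = 290485 > 201601 = 449².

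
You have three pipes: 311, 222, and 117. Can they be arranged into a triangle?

Yes

The longest side is 311, and the other two sum to 339.
Since 339 > 311, the triangle inequality holds.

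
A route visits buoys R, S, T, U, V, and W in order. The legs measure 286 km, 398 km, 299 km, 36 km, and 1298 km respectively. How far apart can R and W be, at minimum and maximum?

The maximum is all hops collinear in one direction: 286 + 398 + 299 + 36 + 1298 = 2317.
The longest hop is 1298; the others sum to 1019. Folding the others back against it leaves at least 1298 − 1019 = 279.

279 ≤ RW ≤ 2317 km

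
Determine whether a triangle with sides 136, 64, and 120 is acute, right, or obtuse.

Compare the square of the longest side to the sum of squares of the other two: 64² + 120² = 18496 = 136².

right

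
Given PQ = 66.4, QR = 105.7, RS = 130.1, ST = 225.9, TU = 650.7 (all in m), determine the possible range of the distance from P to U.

The maximum is all hops collinear in one direction: 66.4 + 105.7 + 130.1 + 225.9 + 650.7 = 1178.8.
The longest hop is 650.7; the others sum to 528.1. Folding the others back against it leaves at least 650.7 − 528.1 = 122.6.

122.6 ≤ PU ≤ 1178.8 m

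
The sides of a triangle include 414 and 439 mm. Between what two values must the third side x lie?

By the triangle inequality, x must be less than 414 + 439 = 853 and greater than |414 − 439| = 25.

25 < x < 853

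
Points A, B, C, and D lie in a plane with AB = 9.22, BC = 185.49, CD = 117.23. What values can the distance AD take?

The maximum is all hops collinear in one direction: 9.22 + 185.49 + 117.23 = 311.94.
The longest hop is 185.49; the others sum to 126.45. Folding the others back against it leaves at least 185.49 − 126.45 = 59.04.

59.04 ≤ AD ≤ 311.94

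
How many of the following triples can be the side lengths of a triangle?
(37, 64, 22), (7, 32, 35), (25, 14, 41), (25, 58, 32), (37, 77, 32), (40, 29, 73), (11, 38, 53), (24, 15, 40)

(22,37,64): 22+37 ≤ 64 → not valid
(7,32,35): 7+32 > 35 → valid
(14,25,41): 14+25 ≤ 41 → not valid
(25,32,58): 25+32 ≤ 58 → not valid
(32,37,77): 32+37 ≤ 77 → not valid
(29,40,73): 29+40 ≤ 73 → not valid
(11,38,53): 11+38 ≤ 53 → not valid
(15,24,40): 15+24 ≤ 40 → not valid
1 of the 8 triples forms a triangle.

1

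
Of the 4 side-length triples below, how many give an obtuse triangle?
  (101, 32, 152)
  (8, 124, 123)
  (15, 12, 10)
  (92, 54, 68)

(101,32,152): 32+101 ≤ 152, not a triangle
(8,124,123): 8²+123² = 15193 < 15376 = 124² → obtuse
(15,12,10): 10²+12² = 244 > 225 = 15² → acute
(92,54,68): 54²+68² = 7540 < 8464 = 92² → obtuse
2 of the 4 are obtuse.

2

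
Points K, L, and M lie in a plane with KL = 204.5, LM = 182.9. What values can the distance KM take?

21.6 ≤ KM ≤ 387.4

By the triangle inequality, |204.5 − 182.9| ≤ KM ≤ 204.5 + 182.9.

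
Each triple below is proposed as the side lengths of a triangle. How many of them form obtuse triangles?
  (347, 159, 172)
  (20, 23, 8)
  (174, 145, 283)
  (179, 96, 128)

(347,159,172): 159+172 ≤ 347, not a triangle
(20,23,8): 8²+20² = 464 < 529 = 23² → obtuse
(174,145,283): 145²+174² = 51301 < 80089 = 283² → obtuse
(179,96,128): 96²+128² = 25600 < 32041 = 179² → obtuse
3 of the 4 are obtuse.

3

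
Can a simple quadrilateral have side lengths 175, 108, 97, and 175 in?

A quadrilateral exists iff every side is shorter than the sum of the others — equivalently, the longest side is less than the sum of the rest.
Longest side 175 < 380 (sum of the remaining 3), so yes.

Yes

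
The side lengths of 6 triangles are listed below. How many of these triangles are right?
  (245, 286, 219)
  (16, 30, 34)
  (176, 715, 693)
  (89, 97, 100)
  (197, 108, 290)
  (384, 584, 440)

(245,286,219): 219²+245² = 107986 > 81796 = 286² → acute
(16,30,34): 16²+30² = 1156 = 34² → right
(176,715,693): 176²+693² = 511225 = 715² → right
(89,97,100): 89²+97² = 17330 > 10000 = 100² → acute
(197,108,290): 108²+197² = 50473 < 84100 = 290² → obtuse
(384,584,440): 384²+440² = 341056 = 584² → right
3 of the 6 are right.

3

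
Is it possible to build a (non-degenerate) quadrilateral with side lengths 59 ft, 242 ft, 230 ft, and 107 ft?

A quadrilateral exists iff every side is shorter than the sum of the others — equivalently, the longest side is less than the sum of the rest.
Longest side 242 < 396 (sum of the remaining 3), so yes.

Yes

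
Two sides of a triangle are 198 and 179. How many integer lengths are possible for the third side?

The third side lies in the open interval (19, 377).
Integers from 20 to 376 inclusive: 376 − 20 + 1 = 357.

357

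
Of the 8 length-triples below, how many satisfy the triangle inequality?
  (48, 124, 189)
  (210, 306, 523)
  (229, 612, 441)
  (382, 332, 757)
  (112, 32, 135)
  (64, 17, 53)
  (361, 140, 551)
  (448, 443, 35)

4

(48,124,189): 48+124 ≤ 189 → not valid
(210,306,523): 210+306 ≤ 523 → not valid
(229,441,612): 229+441 > 612 → valid
(332,382,757): 332+382 ≤ 757 → not valid
(32,112,135): 32+112 > 135 → valid
(17,53,64): 17+53 > 64 → valid
(140,361,551): 140+361 ≤ 551 → not valid
(35,443,448): 35+443 > 448 → valid
4 of the 8 triples form a triangle.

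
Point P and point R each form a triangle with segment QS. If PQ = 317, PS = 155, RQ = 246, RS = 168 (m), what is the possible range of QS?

162 < QS < 414

From triangle PQS: |317 − 155| < QS < 317 + 155, i.e. 162 < QS < 472.
From triangle RQS: 78 < QS < 414.
Both must hold, so QS lies in the intersection.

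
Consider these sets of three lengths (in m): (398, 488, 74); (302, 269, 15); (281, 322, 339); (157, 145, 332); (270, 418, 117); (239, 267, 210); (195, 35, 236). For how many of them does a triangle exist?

(74,398,488): 74+398 ≤ 488 → not valid
(15,269,302): 15+269 ≤ 302 → not valid
(281,322,339): 281+322 > 339 → valid
(145,157,332): 145+157 ≤ 332 → not valid
(117,270,418): 117+270 ≤ 418 → not valid
(210,239,267): 210+239 > 267 → valid
(35,195,236): 35+195 ≤ 236 → not valid
2 of the 7 triples form a triangle.

2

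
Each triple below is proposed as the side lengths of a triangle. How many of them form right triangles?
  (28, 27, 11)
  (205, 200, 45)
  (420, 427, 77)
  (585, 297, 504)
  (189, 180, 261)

(28,27,11): 11²+27² = 850 > 784 = 28² → acute
(205,200,45): 45²+200² = 42025 = 205² → right
(420,427,77): 77²+420² = 182329 = 427² → right
(585,297,504): 297²+504² = 342225 = 585² → right
(189,180,261): 180²+189² = 68121 = 261² → right
4 of the 5 are right.

4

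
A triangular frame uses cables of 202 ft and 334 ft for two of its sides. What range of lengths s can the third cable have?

132 < s < 536

By the triangle inequality, s must be less than 202 + 334 = 536 and greater than |202 − 334| = 132.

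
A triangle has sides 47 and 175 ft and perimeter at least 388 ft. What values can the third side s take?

Triangle inequality alone gives 128 < s < 222.
The perimeter condition gives s ≥ 388 − 47 − 175 = 166.
Intersecting the two: 166 ≤ s < 222.

166 ≤ s < 222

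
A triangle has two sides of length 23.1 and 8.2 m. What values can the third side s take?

14.9 < s < 31.3

By the triangle inequality, s must be less than 23.1 + 8.2 = 31.3 and greater than |23.1 − 8.2| = 14.9.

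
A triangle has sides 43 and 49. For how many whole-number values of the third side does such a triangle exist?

85

The third side lies in the open interval (6, 92).
Integers from 7 to 91 inclusive: 91 − 7 + 1 = 85.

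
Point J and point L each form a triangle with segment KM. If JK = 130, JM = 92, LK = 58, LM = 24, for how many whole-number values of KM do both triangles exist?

43

From triangle JKM: 38 < KM < 222.
From triangle LKM: 34 < KM < 82.
Intersection: 38 < KM < 82, so integers 39 through 81: 43 values.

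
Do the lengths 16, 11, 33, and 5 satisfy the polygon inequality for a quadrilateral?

No

For a quadrilateral, each side must be shorter than the sum of the others.
Here the longest side is 33, but the remaining 3 sides sum to only 32.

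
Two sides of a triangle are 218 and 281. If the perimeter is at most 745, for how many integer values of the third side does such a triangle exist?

Triangle inequality: 63 < x < 499. Perimeter ≤ 745 gives x ≤ 745 − 218 − 281 = 246.
So 63 < x ≤ 246; integers 64 through 246: 183 values.

183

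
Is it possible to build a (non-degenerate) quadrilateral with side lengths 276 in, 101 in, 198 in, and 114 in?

A quadrilateral exists iff every side is shorter than the sum of the others — equivalently, the longest side is less than the sum of the rest.
Longest side 276 < 413 (sum of the remaining 3), so yes.

Yes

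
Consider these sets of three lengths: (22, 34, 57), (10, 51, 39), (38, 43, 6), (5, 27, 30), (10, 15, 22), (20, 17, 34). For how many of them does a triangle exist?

(22,34,57): 22+34 ≤ 57 → not valid
(10,39,51): 10+39 ≤ 51 → not valid
(6,38,43): 6+38 > 43 → valid
(5,27,30): 5+27 > 30 → valid
(10,15,22): 10+15 > 22 → valid
(17,20,34): 17+20 > 34 → valid
4 of the 6 triples form a triangle.

4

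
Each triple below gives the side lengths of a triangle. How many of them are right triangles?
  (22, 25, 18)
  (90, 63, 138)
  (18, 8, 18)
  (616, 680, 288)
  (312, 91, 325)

2

(22,25,18): 18²+22² = 808 > 625 = 25² → acute
(90,63,138): 63²+90² = 12069 < 19044 = 138² → obtuse
(18,8,18): 8²+18² = 388 > 324 = 18² → acute
(616,680,288): 288²+616² = 462400 = 680² → right
(312,91,325): 91²+312² = 105625 = 325² → right
2 of the 5 are right.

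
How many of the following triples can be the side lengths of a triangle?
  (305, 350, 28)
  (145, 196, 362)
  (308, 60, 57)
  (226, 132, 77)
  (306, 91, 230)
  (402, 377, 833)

(28,305,350): 28+305 ≤ 350 → not valid
(145,196,362): 145+196 ≤ 362 → not valid
(57,60,308): 57+60 ≤ 308 → not valid
(77,132,226): 77+132 ≤ 226 → not valid
(91,230,306): 91+230 > 306 → valid
(377,402,833): 377+402 ≤ 833 → not valid
1 of the 6 triples forms a triangle.

1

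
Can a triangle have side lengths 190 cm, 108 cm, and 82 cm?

The two shorter sides sum to 190, exactly equal to the longest side 190.
That gives only a degenerate (flat) triangle — the inequality must be strict.

No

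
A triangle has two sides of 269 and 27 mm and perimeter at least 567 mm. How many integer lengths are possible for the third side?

Triangle inequality: 242 < x < 296. Perimeter ≥ 567 gives x ≥ 567 − 269 − 27 = 271.
So 271 ≤ x < 296; integers 271 through 295: 25 values.

25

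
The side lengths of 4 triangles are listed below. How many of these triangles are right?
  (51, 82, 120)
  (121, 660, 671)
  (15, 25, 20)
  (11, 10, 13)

(51,82,120): 51²+82² = 9325 < 14400 = 120² → obtuse
(121,660,671): 121²+660² = 450241 = 671² → right
(15,25,20): 15²+20² = 625 = 25² → right
(11,10,13): 10²+11² = 221 > 169 = 13² → acute
2 of the 4 are right.

2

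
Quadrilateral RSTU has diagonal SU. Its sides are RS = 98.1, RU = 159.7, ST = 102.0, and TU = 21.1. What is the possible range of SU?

80.9 < SU < 123.1

From triangle RSU: |98.1 − 159.7| < SU < 98.1 + 159.7, i.e. 61.6 < SU < 257.8.
From triangle TSU: 80.9 < SU < 123.1.
Both must hold, so SU lies in the intersection.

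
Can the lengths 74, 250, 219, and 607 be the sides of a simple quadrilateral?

For a quadrilateral, each side must be shorter than the sum of the others.
Here the longest side is 607, but the remaining 3 sides sum to only 543.

No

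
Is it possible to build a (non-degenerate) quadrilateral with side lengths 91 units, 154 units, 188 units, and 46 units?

A quadrilateral exists iff every side is shorter than the sum of the others — equivalently, the longest side is less than the sum of the rest.
Longest side 188 < 291 (sum of the remaining 3), so yes.

Yes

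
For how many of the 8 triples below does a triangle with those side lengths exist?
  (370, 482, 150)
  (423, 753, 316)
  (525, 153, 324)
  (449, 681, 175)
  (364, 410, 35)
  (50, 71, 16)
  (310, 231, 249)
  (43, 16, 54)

(150,370,482): 150+370 > 482 → valid
(316,423,753): 316+423 ≤ 753 → not valid
(153,324,525): 153+324 ≤ 525 → not valid
(175,449,681): 175+449 ≤ 681 → not valid
(35,364,410): 35+364 ≤ 410 → not valid
(16,50,71): 16+50 ≤ 71 → not valid
(231,249,310): 231+249 > 310 → valid
(16,43,54): 16+43 > 54 → valid
3 of the 8 triples form a triangle.

3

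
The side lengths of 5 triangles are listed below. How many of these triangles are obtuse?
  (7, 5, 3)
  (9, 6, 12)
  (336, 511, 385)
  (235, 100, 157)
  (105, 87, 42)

4

(7,5,3): 3²+5² = 34 < 49 = 7² → obtuse
(9,6,12): 6²+9² = 117 < 144 = 12² → obtuse
(336,511,385): 336²+385² = 261121 = 511² → right
(235,100,157): 100²+157² = 34649 < 55225 = 235² → obtuse
(105,87,42): 42²+87² = 9333 < 11025 = 105² → obtuse
4 of the 5 are obtuse.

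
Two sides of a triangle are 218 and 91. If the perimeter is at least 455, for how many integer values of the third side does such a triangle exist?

163

Triangle inequality: 127 < x < 309. Perimeter ≥ 455 gives x ≥ 455 − 218 − 91 = 146.
So 146 ≤ x < 309; integers 146 through 308: 163 values.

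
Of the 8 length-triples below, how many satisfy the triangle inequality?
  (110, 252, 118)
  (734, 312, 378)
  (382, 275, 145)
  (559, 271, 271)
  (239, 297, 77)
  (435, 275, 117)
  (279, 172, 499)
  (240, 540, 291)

(110,118,252): 110+118 ≤ 252 → not valid
(312,378,734): 312+378 ≤ 734 → not valid
(145,275,382): 145+275 > 382 → valid
(271,271,559): 271+271 ≤ 559 → not valid
(77,239,297): 77+239 > 297 → valid
(117,275,435): 117+275 ≤ 435 → not valid
(172,279,499): 172+279 ≤ 499 → not valid
(240,291,540): 240+291 ≤ 540 → not valid
2 of the 8 triples form a triangle.

2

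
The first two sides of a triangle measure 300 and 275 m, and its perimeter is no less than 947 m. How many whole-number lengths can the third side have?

203

Triangle inequality: 25 < x < 575. Perimeter ≥ 947 gives x ≥ 947 − 300 − 275 = 372.
So 372 ≤ x < 575; integers 372 through 574: 203 values.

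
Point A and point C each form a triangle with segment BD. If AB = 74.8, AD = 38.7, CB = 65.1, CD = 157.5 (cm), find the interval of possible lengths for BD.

92.4 < BD < 113.5

From triangle ABD: |74.8 − 38.7| < BD < 74.8 + 38.7, i.e. 36.1 < BD < 113.5.
From triangle CBD: 92.4 < BD < 222.6.
Both must hold, so BD lies in the intersection.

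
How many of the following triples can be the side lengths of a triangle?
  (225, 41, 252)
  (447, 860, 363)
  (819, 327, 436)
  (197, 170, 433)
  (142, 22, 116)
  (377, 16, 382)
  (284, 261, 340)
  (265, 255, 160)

4

(41,225,252): 41+225 > 252 → valid
(363,447,860): 363+447 ≤ 860 → not valid
(327,436,819): 327+436 ≤ 819 → not valid
(170,197,433): 170+197 ≤ 433 → not valid
(22,116,142): 22+116 ≤ 142 → not valid
(16,377,382): 16+377 > 382 → valid
(261,284,340): 261+284 > 340 → valid
(160,255,265): 160+255 > 265 → valid
4 of the 8 triples form a triangle.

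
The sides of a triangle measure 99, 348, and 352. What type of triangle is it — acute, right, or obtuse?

Compare the square of the longest side to the sum of squares of the other two: 99² + 348² = 130905 > 123904 = 352².

acute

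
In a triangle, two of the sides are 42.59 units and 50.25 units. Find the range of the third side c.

By the triangle inequality, c must be less than 42.59 + 50.25 = 92.84 and greater than |42.59 − 50.25| = 7.66.

7.66 < c < 92.84 (units)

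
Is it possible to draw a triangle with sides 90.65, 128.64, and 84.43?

Yes

The longest side is 128.64, and the other two sum to 175.08.
Since 175.08 > 128.64, the triangle inequality holds.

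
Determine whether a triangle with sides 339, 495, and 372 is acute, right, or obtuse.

acute

Compare the square of the longest side to the sum of squares of the other two: 339² + 372² = 253305 > 245025 = 495².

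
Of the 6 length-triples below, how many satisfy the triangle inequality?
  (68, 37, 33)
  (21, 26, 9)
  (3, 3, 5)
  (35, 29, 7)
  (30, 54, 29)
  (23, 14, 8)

5

(33,37,68): 33+37 > 68 → valid
(9,21,26): 9+21 > 26 → valid
(3,3,5): 3+3 > 5 → valid
(7,29,35): 7+29 > 35 → valid
(29,30,54): 29+30 > 54 → valid
(8,14,23): 8+14 ≤ 23 → not valid
5 of the 6 triples form a triangle.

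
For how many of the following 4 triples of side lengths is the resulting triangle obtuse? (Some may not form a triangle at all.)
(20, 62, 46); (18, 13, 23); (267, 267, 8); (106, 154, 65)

3

(20,62,46): 20²+46² = 2516 < 3844 = 62² → obtuse
(18,13,23): 13²+18² = 493 < 529 = 23² → obtuse
(267,267,8): 8²+267² = 71353 > 71289 = 267² → acute
(106,154,65): 65²+106² = 15461 < 23716 = 154² → obtuse
3 of the 4 are obtuse.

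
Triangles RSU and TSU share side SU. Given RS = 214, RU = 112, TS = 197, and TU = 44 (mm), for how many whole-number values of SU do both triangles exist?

87

From triangle RSU: 102 < SU < 326.
From triangle TSU: 153 < SU < 241.
Intersection: 153 < SU < 241, so integers 154 through 240: 87 values.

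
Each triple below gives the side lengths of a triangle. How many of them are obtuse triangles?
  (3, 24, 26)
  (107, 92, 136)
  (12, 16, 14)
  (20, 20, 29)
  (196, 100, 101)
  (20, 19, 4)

(3,24,26): 3²+24² = 585 < 676 = 26² → obtuse
(107,92,136): 92²+107² = 19913 > 18496 = 136² → acute
(12,16,14): 12²+14² = 340 > 256 = 16² → acute
(20,20,29): 20²+20² = 800 < 841 = 29² → obtuse
(196,100,101): 100²+101² = 20201 < 38416 = 196² → obtuse
(20,19,4): 4²+19² = 377 < 400 = 20² → obtuse
4 of the 6 are obtuse.

4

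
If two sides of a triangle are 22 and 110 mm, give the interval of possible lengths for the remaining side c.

88 < c < 132

By the triangle inequality, c must be less than 22 + 110 = 132 and greater than |22 − 110| = 88.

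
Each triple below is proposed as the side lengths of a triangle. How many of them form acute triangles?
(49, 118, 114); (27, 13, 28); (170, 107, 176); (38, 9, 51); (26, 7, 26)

4

(49,118,114): 49²+114² = 15397 > 13924 = 118² → acute
(27,13,28): 13²+27² = 898 > 784 = 28² → acute
(170,107,176): 107²+170² = 40349 > 30976 = 176² → acute
(38,9,51): 9+38 ≤ 51, not a triangle
(26,7,26): 7²+26² = 725 > 676 = 26² → acute
4 of the 5 are acute.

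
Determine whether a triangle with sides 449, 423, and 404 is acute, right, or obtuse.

acute

Compare the square of the longest side to the sum of squares of the other two: 404² + 423² = 342145 > 201601 = 449².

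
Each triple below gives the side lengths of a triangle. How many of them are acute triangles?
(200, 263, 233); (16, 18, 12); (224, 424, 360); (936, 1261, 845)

(200,263,233): 200²+233² = 94289 > 69169 = 263² → acute
(16,18,12): 12²+16² = 400 > 324 = 18² → acute
(224,424,360): 224²+360² = 179776 = 424² → right
(936,1261,845): 845²+936² = 1590121 = 1261² → right
2 of the 4 are acute.

2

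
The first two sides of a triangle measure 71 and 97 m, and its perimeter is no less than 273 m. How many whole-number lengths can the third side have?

63

Triangle inequality: 26 < x < 168. Perimeter ≥ 273 gives x ≥ 273 − 71 − 97 = 105.
So 105 ≤ x < 168; integers 105 through 167: 63 values.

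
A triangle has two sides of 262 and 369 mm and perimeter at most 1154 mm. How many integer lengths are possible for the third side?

416

Triangle inequality: 107 < x < 631. Perimeter ≤ 1154 gives x ≤ 1154 − 262 − 369 = 523.
So 107 < x ≤ 523; integers 108 through 523: 416 values.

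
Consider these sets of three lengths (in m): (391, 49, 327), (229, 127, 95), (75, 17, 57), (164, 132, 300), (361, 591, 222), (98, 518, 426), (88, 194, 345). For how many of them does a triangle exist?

1

(49,327,391): 49+327 ≤ 391 → not valid
(95,127,229): 95+127 ≤ 229 → not valid
(17,57,75): 17+57 ≤ 75 → not valid
(132,164,300): 132+164 ≤ 300 → not valid
(222,361,591): 222+361 ≤ 591 → not valid
(98,426,518): 98+426 > 518 → valid
(88,194,345): 88+194 ≤ 345 → not valid
1 of the 7 triples forms a triangle.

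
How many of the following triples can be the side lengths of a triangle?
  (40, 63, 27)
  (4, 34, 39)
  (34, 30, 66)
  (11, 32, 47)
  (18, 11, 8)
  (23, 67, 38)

2

(27,40,63): 27+40 > 63 → valid
(4,34,39): 4+34 ≤ 39 → not valid
(30,34,66): 30+34 ≤ 66 → not valid
(11,32,47): 11+32 ≤ 47 → not valid
(8,11,18): 8+11 > 18 → valid
(23,38,67): 23+38 ≤ 67 → not valid
2 of the 6 triples form a triangle.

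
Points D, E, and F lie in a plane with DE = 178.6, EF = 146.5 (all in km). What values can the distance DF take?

32.1 ≤ DF ≤ 325.1 km

By the triangle inequality, |178.6 − 146.5| ≤ DF ≤ 178.6 + 146.5.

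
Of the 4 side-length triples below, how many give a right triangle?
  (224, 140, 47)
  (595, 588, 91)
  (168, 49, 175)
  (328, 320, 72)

3

(224,140,47): 47+140 ≤ 224, not a triangle
(595,588,91): 91²+588² = 354025 = 595² → right
(168,49,175): 49²+168² = 30625 = 175² → right
(328,320,72): 72²+320² = 107584 = 328² → right
3 of the 4 are right.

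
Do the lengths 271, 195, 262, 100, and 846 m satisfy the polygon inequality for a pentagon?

No

For a pentagon, each side must be shorter than the sum of the others.
Here the longest side is 846, but the remaining 4 sides sum to only 828.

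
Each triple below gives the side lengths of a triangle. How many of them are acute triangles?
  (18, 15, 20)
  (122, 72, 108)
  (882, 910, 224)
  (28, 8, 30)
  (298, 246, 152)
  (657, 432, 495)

2

(18,15,20): 15²+18² = 549 > 400 = 20² → acute
(122,72,108): 72²+108² = 16848 > 14884 = 122² → acute
(882,910,224): 224²+882² = 828100 = 910² → right
(28,8,30): 8²+28² = 848 < 900 = 30² → obtuse
(298,246,152): 152²+246² = 83620 < 88804 = 298² → obtuse
(657,432,495): 432²+495² = 431649 = 657² → right
2 of the 6 are acute.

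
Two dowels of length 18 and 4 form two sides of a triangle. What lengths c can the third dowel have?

By the triangle inequality, c must be less than 18 + 4 = 22 and greater than |18 − 4| = 14.

14 < c < 22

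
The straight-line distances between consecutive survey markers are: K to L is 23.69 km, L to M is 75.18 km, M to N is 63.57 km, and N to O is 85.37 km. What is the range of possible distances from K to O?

The maximum is all hops collinear in one direction: 23.69 + 75.18 + 63.57 + 85.37 = 247.81.
The longest hop is 85.37; the others sum to 162.44. Since 85.37 ≤ 162.44, the path can fold back on itself completely, so the minimum distance is 0.

0 ≤ KO ≤ 247.81 km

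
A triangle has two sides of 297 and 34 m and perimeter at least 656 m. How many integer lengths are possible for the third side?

Triangle inequality: 263 < x < 331. Perimeter ≥ 656 gives x ≥ 656 − 297 − 34 = 325.
So 325 ≤ x < 331; integers 325 through 330: 6 values.

6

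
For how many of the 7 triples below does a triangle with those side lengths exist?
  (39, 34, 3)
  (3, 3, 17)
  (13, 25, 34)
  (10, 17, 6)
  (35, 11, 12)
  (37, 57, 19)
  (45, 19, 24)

(3,34,39): 3+34 ≤ 39 → not valid
(3,3,17): 3+3 ≤ 17 → not valid
(13,25,34): 13+25 > 34 → valid
(6,10,17): 6+10 ≤ 17 → not valid
(11,12,35): 11+12 ≤ 35 → not valid
(19,37,57): 19+37 ≤ 57 → not valid
(19,24,45): 19+24 ≤ 45 → not valid
1 of the 7 triples forms a triangle.

1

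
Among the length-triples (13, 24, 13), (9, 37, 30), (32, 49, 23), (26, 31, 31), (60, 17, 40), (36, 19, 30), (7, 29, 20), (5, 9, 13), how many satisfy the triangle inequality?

6

(13,13,24): 13+13 > 24 → valid
(9,30,37): 9+30 > 37 → valid
(23,32,49): 23+32 > 49 → valid
(26,31,31): 26+31 > 31 → valid
(17,40,60): 17+40 ≤ 60 → not valid
(19,30,36): 19+30 > 36 → valid
(7,20,29): 7+20 ≤ 29 → not valid
(5,9,13): 5+9 > 13 → valid
6 of the 8 triples form a triangle.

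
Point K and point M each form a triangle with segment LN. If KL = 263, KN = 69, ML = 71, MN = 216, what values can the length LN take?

194 < LN < 287

From triangle KLN: |263 − 69| < LN < 263 + 69, i.e. 194 < LN < 332.
From triangle MLN: 145 < LN < 287.
Both must hold, so LN lies in the intersection.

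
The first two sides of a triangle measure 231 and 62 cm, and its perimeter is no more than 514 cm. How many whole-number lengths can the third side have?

Triangle inequality: 169 < x < 293. Perimeter ≤ 514 gives x ≤ 514 − 231 − 62 = 221.
So 169 < x ≤ 221; integers 170 through 221: 52 values.

52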